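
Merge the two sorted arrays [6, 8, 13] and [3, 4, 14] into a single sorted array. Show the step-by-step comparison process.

Merging process:

Compare 6 vs 3: take 3 from right. Merged: [3]
Compare 6 vs 4: take 4 from right. Merged: [3, 4]
Compare 6 vs 14: take 6 from left. Merged: [3, 4, 6]
Compare 8 vs 14: take 8 from left. Merged: [3, 4, 6, 8]
Compare 13 vs 14: take 13 from left. Merged: [3, 4, 6, 8, 13]
Append remaining from right: [14]. Merged: [3, 4, 6, 8, 13, 14]

Final merged array: [3, 4, 6, 8, 13, 14]
Total comparisons: 5

The merged array is [3, 4, 6, 8, 13, 14], requiring 5 comparisons. The merge step runs in O(n) time where n is the total number of elements.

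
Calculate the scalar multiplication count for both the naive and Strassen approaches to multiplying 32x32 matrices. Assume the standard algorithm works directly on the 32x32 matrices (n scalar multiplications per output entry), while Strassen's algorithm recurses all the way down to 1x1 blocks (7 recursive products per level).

Matrix multiplication for 32x32 matrices:

Standard algorithm: 32^3 = 32768 multiplications
Strassen's algorithm: 7^(log2(32)) = 7^5 = 16807 multiplications
Savings: 32768 - 16807 = 15961 multiplications

Standard: 32768 multiplications (32^3). Strassen: 16807 multiplications (7^5). Strassen reduces 8 recursive multiplications to 7 at each level.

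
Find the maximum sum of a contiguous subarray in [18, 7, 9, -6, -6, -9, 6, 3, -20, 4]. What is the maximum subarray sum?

Using Kadane's algorithm on [18, 7, 9, -6, -6, -9, 6, 3, -20, 4]:

Scanning through the array:
Position 1 (value 7): max_ending_here = 25, max_so_far = 25
Position 2 (value 9): max_ending_here = 34, max_so_far = 34
Position 3 (value -6): max_ending_here = 28, max_so_far = 34
Position 4 (value -6): max_ending_here = 22, max_so_far = 34
Position 5 (value -9): max_ending_here = 13, max_so_far = 34
Position 6 (value 6): max_ending_here = 19, max_so_far = 34
Position 7 (value 3): max_ending_here = 22, max_so_far = 34
Position 8 (value -20): max_ending_here = 2, max_so_far = 34
Position 9 (value 4): max_ending_here = 6, max_so_far = 34

Maximum subarray: [18, 7, 9]
Maximum sum: 34

The maximum subarray is [18, 7, 9] with sum 34. This subarray runs from index 0 to index 2.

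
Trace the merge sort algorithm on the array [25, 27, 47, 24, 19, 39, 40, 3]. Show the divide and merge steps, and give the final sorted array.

Merge sort trace:

Split: [25, 27, 47, 24, 19, 39, 40, 3] -> [25, 27, 47, 24] and [19, 39, 40, 3]
  Split: [25, 27, 47, 24] -> [25, 27] and [47, 24]
    Split: [25, 27] -> [25] and [27]
    Merge: [25] + [27] -> [25, 27]
    Split: [47, 24] -> [47] and [24]
    Merge: [47] + [24] -> [24, 47]
  Merge: [25, 27] + [24, 47] -> [24, 25, 27, 47]
  Split: [19, 39, 40, 3] -> [19, 39] and [40, 3]
    Split: [19, 39] -> [19] and [39]
    Merge: [19] + [39] -> [19, 39]
    Split: [40, 3] -> [40] and [3]
    Merge: [40] + [3] -> [3, 40]
  Merge: [19, 39] + [3, 40] -> [3, 19, 39, 40]
Merge: [24, 25, 27, 47] + [3, 19, 39, 40] -> [3, 19, 24, 25, 27, 39, 40, 47]

Final sorted array: [3, 19, 24, 25, 27, 39, 40, 47]

The merge sort proceeds by recursively splitting the array and merging sorted halves.
After all merges, the sorted array is [3, 19, 24, 25, 27, 39, 40, 47].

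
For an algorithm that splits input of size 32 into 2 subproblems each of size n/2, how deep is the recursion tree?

For divide and conquer with division factor 2:

Problem sizes at each level:
Level 0: 32
Level 1: 16
Level 2: 8
Level 3: 4
Level 4: 2
Level 5: 1

The root is level 0 and the size-1 base case is level 5 (the tree spans levels 0 through 5, i.e. 6 levels counting the root), so the depth is the number of divisions: log_2(32) = 5

The recursion tree depth is log_2(32) = 5. At each level, the problem size is divided by 2, so it takes 5 divisions to reduce to a base case of size 1. The algorithm makes 2 recursive calls at each level.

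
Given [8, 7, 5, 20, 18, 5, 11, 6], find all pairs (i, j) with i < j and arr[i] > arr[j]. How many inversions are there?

Finding inversions in [8, 7, 5, 20, 18, 5, 11, 6]:

(0, 1): arr[0]=8 > arr[1]=7
(0, 2): arr[0]=8 > arr[2]=5
(0, 5): arr[0]=8 > arr[5]=5
(0, 7): arr[0]=8 > arr[7]=6
(1, 2): arr[1]=7 > arr[2]=5
(1, 5): arr[1]=7 > arr[5]=5
(1, 7): arr[1]=7 > arr[7]=6
(3, 4): arr[3]=20 > arr[4]=18
(3, 5): arr[3]=20 > arr[5]=5
(3, 6): arr[3]=20 > arr[6]=11
(3, 7): arr[3]=20 > arr[7]=6
(4, 5): arr[4]=18 > arr[5]=5
(4, 6): arr[4]=18 > arr[6]=11
(4, 7): arr[4]=18 > arr[7]=6
(6, 7): arr[6]=11 > arr[7]=6

Total inversions: 15

The array has 15 inversion(s): (0,1), (0,2), (0,5), (0,7), (1,2), (1,5), (1,7), (3,4), (3,5), (3,6), (3,7), (4,5), (4,6), (4,7), (6,7). Each pair (i,j) satisfies i < j and arr[i] > arr[j].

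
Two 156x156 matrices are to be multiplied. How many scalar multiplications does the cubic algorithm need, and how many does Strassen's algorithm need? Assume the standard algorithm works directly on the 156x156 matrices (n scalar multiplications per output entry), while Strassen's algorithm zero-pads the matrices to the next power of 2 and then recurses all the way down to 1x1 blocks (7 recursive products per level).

Matrix multiplication for 156x156 matrices:

Strassen's algorithm requires power-of-2 dimensions. Pad 156x156 to 256x256 (next power of 2).

Standard algorithm: 156^3 = 3796416 multiplications
Strassen's algorithm: 7^(log2(256)) = 7^8 = 5764801 multiplications
Difference: 3796416 - 5764801 = -1968385 (Strassen uses MORE here due to padding overhead — for small or just-over-power-of-2 n, padding can outweigh the per-level savings)

Standard: 3796416 multiplications (156^3). Strassen: 5764801 multiplications (7^8, after padding to 256x256). Strassen reduces 8 recursive multiplications to 7 at each level.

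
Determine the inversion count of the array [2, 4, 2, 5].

Finding inversions in [2, 4, 2, 5]:

(1, 2): arr[1]=4 > arr[2]=2

Total inversions: 1

The array has 1 inversion(s): (1,2). Each pair (i,j) satisfies i < j and arr[i] > arr[j].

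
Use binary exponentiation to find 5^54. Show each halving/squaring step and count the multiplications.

Computing 5^54 by squaring (build up from 5^1; each line after the first costs one multiplication):

5^1 = 5
5^2 = (5^1)^2 = 5^2 = 25
5^3 = 5 * 5^2 = 5 * 25 = 125
5^6 = (5^3)^2 = 125^2 = 15625
5^12 = (5^6)^2 = 15625^2 = 244140625
5^13 = 5 * 5^12 = 5 * 244140625 = 1220703125
5^26 = (5^13)^2 = 1220703125^2 = 1490116119384765625
5^27 = 5 * 5^26 = 5 * 1490116119384765625 = 7450580596923828125
5^54 = (5^27)^2 = 7450580596923828125^2 = 55511151231257827021181583404541015625

Result: 55511151231257827021181583404541015625
Multiplications needed: 8 (8 lines after 5^1)

5^54 = 55511151231257827021181583404541015625. Using exponentiation by squaring, this requires 8 multiplications. The key idea: if the exponent is even, square the half-power; if odd, multiply by the base once.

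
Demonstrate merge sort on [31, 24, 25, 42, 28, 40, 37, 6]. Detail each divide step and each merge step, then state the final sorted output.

Merge sort trace:

Split: [31, 24, 25, 42, 28, 40, 37, 6] -> [31, 24, 25, 42] and [28, 40, 37, 6]
  Split: [31, 24, 25, 42] -> [31, 24] and [25, 42]
    Split: [31, 24] -> [31] and [24]
    Merge: [31] + [24] -> [24, 31]
    Split: [25, 42] -> [25] and [42]
    Merge: [25] + [42] -> [25, 42]
  Merge: [24, 31] + [25, 42] -> [24, 25, 31, 42]
  Split: [28, 40, 37, 6] -> [28, 40] and [37, 6]
    Split: [28, 40] -> [28] and [40]
    Merge: [28] + [40] -> [28, 40]
    Split: [37, 6] -> [37] and [6]
    Merge: [37] + [6] -> [6, 37]
  Merge: [28, 40] + [6, 37] -> [6, 28, 37, 40]
Merge: [24, 25, 31, 42] + [6, 28, 37, 40] -> [6, 24, 25, 28, 31, 37, 40, 42]

Final sorted array: [6, 24, 25, 28, 31, 37, 40, 42]

The merge sort proceeds by recursively splitting the array and merging sorted halves.
After all merges, the sorted array is [6, 24, 25, 28, 31, 37, 40, 42].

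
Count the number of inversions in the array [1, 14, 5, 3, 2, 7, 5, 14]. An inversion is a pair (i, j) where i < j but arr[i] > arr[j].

Finding inversions in [1, 14, 5, 3, 2, 7, 5, 14]:

(1, 2): arr[1]=14 > arr[2]=5
(1, 3): arr[1]=14 > arr[3]=3
(1, 4): arr[1]=14 > arr[4]=2
(1, 5): arr[1]=14 > arr[5]=7
(1, 6): arr[1]=14 > arr[6]=5
(2, 3): arr[2]=5 > arr[3]=3
(2, 4): arr[2]=5 > arr[4]=2
(3, 4): arr[3]=3 > arr[4]=2
(5, 6): arr[5]=7 > arr[6]=5

Total inversions: 9

The array has 9 inversion(s): (1,2), (1,3), (1,4), (1,5), (1,6), (2,3), (2,4), (3,4), (5,6). Each pair (i,j) satisfies i < j and arr[i] > arr[j].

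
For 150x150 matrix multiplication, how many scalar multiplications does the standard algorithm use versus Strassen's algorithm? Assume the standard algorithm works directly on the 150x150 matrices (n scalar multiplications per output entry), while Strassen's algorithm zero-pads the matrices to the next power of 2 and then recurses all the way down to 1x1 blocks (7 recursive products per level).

Matrix multiplication for 150x150 matrices:

Strassen's algorithm requires power-of-2 dimensions. Pad 150x150 to 256x256 (next power of 2).

Standard algorithm: 150^3 = 3375000 multiplications
Strassen's algorithm: 7^(log2(256)) = 7^8 = 5764801 multiplications
Difference: 3375000 - 5764801 = -2389801 (Strassen uses MORE here due to padding overhead — for small or just-over-power-of-2 n, padding can outweigh the per-level savings)

Standard: 3375000 multiplications (150^3). Strassen: 5764801 multiplications (7^8, after padding to 256x256). Strassen reduces 8 recursive multiplications to 7 at each level.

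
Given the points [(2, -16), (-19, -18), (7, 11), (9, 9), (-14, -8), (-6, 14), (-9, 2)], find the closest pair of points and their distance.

Computing all pairwise distances among 7 points:

d((2, -16), (-19, -18)) = 21.095
d((2, -16), (7, 11)) = 27.4591
d((2, -16), (9, 9)) = 25.9615
d((2, -16), (-14, -8)) = 17.8885
d((2, -16), (-6, 14)) = 31.0483
d((2, -16), (-9, 2)) = 21.095
d((-19, -18), (7, 11)) = 38.9487
d((-19, -18), (9, 9)) = 38.8973
d((-19, -18), (-14, -8)) = 11.1803
d((-19, -18), (-6, 14)) = 34.5398
d((-19, -18), (-9, 2)) = 22.3607
d((7, 11), (9, 9)) = 2.8284 <-- minimum
d((7, 11), (-14, -8)) = 28.3196
d((7, 11), (-6, 14)) = 13.3417
d((7, 11), (-9, 2)) = 18.3576
d((9, 9), (-14, -8)) = 28.6007
d((9, 9), (-6, 14)) = 15.8114
d((9, 9), (-9, 2)) = 19.3132
d((-14, -8), (-6, 14)) = 23.4094
d((-14, -8), (-9, 2)) = 11.1803
d((-6, 14), (-9, 2)) = 12.3693

Closest pair: (7, 11) and (9, 9) with distance 2.8284

The closest pair is (7, 11) and (9, 9) with Euclidean distance 2.8284. For 7 points, brute-force pairwise comparison is shown above. For large n, the divide-and-conquer algorithm (sort by x, recurse on halves, check the dividing strip) achieves O(n log n).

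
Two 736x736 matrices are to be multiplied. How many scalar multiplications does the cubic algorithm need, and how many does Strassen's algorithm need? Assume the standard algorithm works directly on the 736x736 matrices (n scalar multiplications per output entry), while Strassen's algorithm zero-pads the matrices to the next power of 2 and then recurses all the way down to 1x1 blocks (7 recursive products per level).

Matrix multiplication for 736x736 matrices:

Strassen's algorithm requires power-of-2 dimensions. Pad 736x736 to 1024x1024 (next power of 2).

Standard algorithm: 736^3 = 398688256 multiplications
Strassen's algorithm: 7^(log2(1024)) = 7^10 = 282475249 multiplications
Savings: 398688256 - 282475249 = 116213007 multiplications

Standard: 398688256 multiplications (736^3). Strassen: 282475249 multiplications (7^10, after padding to 1024x1024). Strassen reduces 8 recursive multiplications to 7 at each level.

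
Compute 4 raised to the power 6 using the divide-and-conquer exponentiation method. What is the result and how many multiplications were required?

Computing 4^6 by squaring (build up from 4^1; each line after the first costs one multiplication):

4^1 = 4
4^2 = (4^1)^2 = 4^2 = 16
4^3 = 4 * 4^2 = 4 * 16 = 64
4^6 = (4^3)^2 = 64^2 = 4096

Result: 4096
Multiplications needed: 3 (3 lines after 4^1)

4^6 = 4096. Using exponentiation by squaring, this requires 3 multiplications. The key idea: if the exponent is even, square the half-power; if odd, multiply by the base once.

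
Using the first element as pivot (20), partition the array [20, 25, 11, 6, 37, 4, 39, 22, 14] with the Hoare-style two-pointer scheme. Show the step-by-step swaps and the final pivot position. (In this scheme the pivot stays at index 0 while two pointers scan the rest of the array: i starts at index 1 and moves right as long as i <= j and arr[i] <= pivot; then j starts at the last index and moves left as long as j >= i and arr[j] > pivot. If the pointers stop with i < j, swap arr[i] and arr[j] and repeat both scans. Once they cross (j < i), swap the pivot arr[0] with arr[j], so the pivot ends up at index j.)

Hoare-style two-pointer partition with pivot = 20:

Initial array: [20, 25, 11, 6, 37, 4, 39, 22, 14]

Pointers start at i = 1, j = 8.
i stops at index 1 (arr[1]=25 > 20), j stops at index 8 (arr[8]=14 <= 20): swap arr[1] and arr[8], array becomes [20, 14, 11, 6, 37, 4, 39, 22, 25]
i stops at index 4 (arr[4]=37 > 20), j stops at index 5 (arr[5]=4 <= 20): swap arr[4] and arr[5], array becomes [20, 14, 11, 6, 4, 37, 39, 22, 25]
i ends at 5, j ends at 4: the pointers have crossed (j < i), so scanning stops.

Swap pivot arr[0] with arr[4] to place pivot at position 4: [4, 14, 11, 6, 20, 37, 39, 22, 25]
Pivot position: 4

After partitioning with pivot 20, the array becomes [4, 14, 11, 6, 20, 37, 39, 22, 25]. The pivot is placed at index 4. All elements to the left of the pivot are <= 20, and all elements to the right are > 20.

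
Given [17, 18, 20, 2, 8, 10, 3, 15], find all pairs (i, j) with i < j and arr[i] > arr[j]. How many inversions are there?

Finding inversions in [17, 18, 20, 2, 8, 10, 3, 15]:

(0, 3): arr[0]=17 > arr[3]=2
(0, 4): arr[0]=17 > arr[4]=8
(0, 5): arr[0]=17 > arr[5]=10
(0, 6): arr[0]=17 > arr[6]=3
(0, 7): arr[0]=17 > arr[7]=15
(1, 3): arr[1]=18 > arr[3]=2
(1, 4): arr[1]=18 > arr[4]=8
(1, 5): arr[1]=18 > arr[5]=10
(1, 6): arr[1]=18 > arr[6]=3
(1, 7): arr[1]=18 > arr[7]=15
(2, 3): arr[2]=20 > arr[3]=2
(2, 4): arr[2]=20 > arr[4]=8
(2, 5): arr[2]=20 > arr[5]=10
(2, 6): arr[2]=20 > arr[6]=3
(2, 7): arr[2]=20 > arr[7]=15
(4, 6): arr[4]=8 > arr[6]=3
(5, 6): arr[5]=10 > arr[6]=3

Total inversions: 17

The array has 17 inversion(s): (0,3), (0,4), (0,5), (0,6), (0,7), (1,3), (1,4), (1,5), (1,6), (1,7), (2,3), (2,4), (2,5), (2,6), (2,7), (4,6), (5,6). Each pair (i,j) satisfies i < j and arr[i] > arr[j].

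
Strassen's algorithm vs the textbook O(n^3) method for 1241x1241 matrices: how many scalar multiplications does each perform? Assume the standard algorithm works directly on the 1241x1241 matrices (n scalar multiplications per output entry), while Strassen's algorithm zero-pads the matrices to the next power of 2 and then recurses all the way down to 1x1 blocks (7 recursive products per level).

Matrix multiplication for 1241x1241 matrices:

Strassen's algorithm requires power-of-2 dimensions. Pad 1241x1241 to 2048x2048 (next power of 2).

Standard algorithm: 1241^3 = 1911240521 multiplications
Strassen's algorithm: 7^(log2(2048)) = 7^11 = 1977326743 multiplications
Difference: 1911240521 - 1977326743 = -66086222 (Strassen uses MORE here due to padding overhead — for small or just-over-power-of-2 n, padding can outweigh the per-level savings)

Standard: 1911240521 multiplications (1241^3). Strassen: 1977326743 multiplications (7^11, after padding to 2048x2048). Strassen reduces 8 recursive multiplications to 7 at each level.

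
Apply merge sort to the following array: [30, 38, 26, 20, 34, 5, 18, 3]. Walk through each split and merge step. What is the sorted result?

Merge sort trace:

Split: [30, 38, 26, 20, 34, 5, 18, 3] -> [30, 38, 26, 20] and [34, 5, 18, 3]
  Split: [30, 38, 26, 20] -> [30, 38] and [26, 20]
    Split: [30, 38] -> [30] and [38]
    Merge: [30] + [38] -> [30, 38]
    Split: [26, 20] -> [26] and [20]
    Merge: [26] + [20] -> [20, 26]
  Merge: [30, 38] + [20, 26] -> [20, 26, 30, 38]
  Split: [34, 5, 18, 3] -> [34, 5] and [18, 3]
    Split: [34, 5] -> [34] and [5]
    Merge: [34] + [5] -> [5, 34]
    Split: [18, 3] -> [18] and [3]
    Merge: [18] + [3] -> [3, 18]
  Merge: [5, 34] + [3, 18] -> [3, 5, 18, 34]
Merge: [20, 26, 30, 38] + [3, 5, 18, 34] -> [3, 5, 18, 20, 26, 30, 34, 38]

Final sorted array: [3, 5, 18, 20, 26, 30, 34, 38]

The merge sort proceeds by recursively splitting the array and merging sorted halves.
After all merges, the sorted array is [3, 5, 18, 20, 26, 30, 34, 38].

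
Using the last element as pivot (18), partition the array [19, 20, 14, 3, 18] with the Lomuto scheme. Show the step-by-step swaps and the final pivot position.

Lomuto partition with pivot = 18:

Initial array: [19, 20, 14, 3, 18]

arr[0]=19 > 18: no swap
arr[1]=20 > 18: no swap
arr[2]=14 <= 18: swap with position 0, array becomes [14, 20, 19, 3, 18]
arr[3]=3 <= 18: swap with position 1, array becomes [14, 3, 19, 20, 18]

Place pivot at position 2: [14, 3, 18, 20, 19]
Pivot position: 2

After partitioning with pivot 18, the array becomes [14, 3, 18, 20, 19]. The pivot is placed at index 2. All elements to the left of the pivot are <= 18, and all elements to the right are > 18.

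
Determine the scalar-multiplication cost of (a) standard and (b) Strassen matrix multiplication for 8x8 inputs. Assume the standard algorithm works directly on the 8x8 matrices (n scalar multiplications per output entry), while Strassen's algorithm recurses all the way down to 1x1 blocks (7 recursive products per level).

Matrix multiplication for 8x8 matrices:

Standard algorithm: 8^3 = 512 multiplications
Strassen's algorithm: 7^(log2(8)) = 7^3 = 343 multiplications
Savings: 512 - 343 = 169 multiplications

Standard: 512 multiplications (8^3). Strassen: 343 multiplications (7^3). Strassen reduces 8 recursive multiplications to 7 at each level.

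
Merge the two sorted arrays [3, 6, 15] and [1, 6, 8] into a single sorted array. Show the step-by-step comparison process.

Merging process:

Compare 3 vs 1: take 1 from right. Merged: [1]
Compare 3 vs 6: take 3 from left. Merged: [1, 3]
Compare 6 vs 6: take 6 from left. Merged: [1, 3, 6]
Compare 15 vs 6: take 6 from right. Merged: [1, 3, 6, 6]
Compare 15 vs 8: take 8 from right. Merged: [1, 3, 6, 6, 8]
Append remaining from left: [15]. Merged: [1, 3, 6, 6, 8, 15]

Final merged array: [1, 3, 6, 6, 8, 15]
Total comparisons: 5

The merged array is [1, 3, 6, 6, 8, 15], requiring 5 comparisons. The merge step runs in O(n) time where n is the total number of elements.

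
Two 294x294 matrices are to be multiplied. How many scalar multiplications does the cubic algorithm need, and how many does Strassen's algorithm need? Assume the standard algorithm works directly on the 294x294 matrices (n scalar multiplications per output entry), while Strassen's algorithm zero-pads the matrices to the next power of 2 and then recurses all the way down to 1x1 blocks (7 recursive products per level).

Matrix multiplication for 294x294 matrices:

Strassen's algorithm requires power-of-2 dimensions. Pad 294x294 to 512x512 (next power of 2).

Standard algorithm: 294^3 = 25412184 multiplications
Strassen's algorithm: 7^(log2(512)) = 7^9 = 40353607 multiplications
Difference: 25412184 - 40353607 = -14941423 (Strassen uses MORE here due to padding overhead — for small or just-over-power-of-2 n, padding can outweigh the per-level savings)

Standard: 25412184 multiplications (294^3). Strassen: 40353607 multiplications (7^9, after padding to 512x512). Strassen reduces 8 recursive multiplications to 7 at each level.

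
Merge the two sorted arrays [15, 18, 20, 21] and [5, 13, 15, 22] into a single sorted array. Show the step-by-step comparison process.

Merging process:

Compare 15 vs 5: take 5 from right. Merged: [5]
Compare 15 vs 13: take 13 from right. Merged: [5, 13]
Compare 15 vs 15: take 15 from left. Merged: [5, 13, 15]
Compare 18 vs 15: take 15 from right. Merged: [5, 13, 15, 15]
Compare 18 vs 22: take 18 from left. Merged: [5, 13, 15, 15, 18]
Compare 20 vs 22: take 20 from left. Merged: [5, 13, 15, 15, 18, 20]
Compare 21 vs 22: take 21 from left. Merged: [5, 13, 15, 15, 18, 20, 21]
Append remaining from right: [22]. Merged: [5, 13, 15, 15, 18, 20, 21, 22]

Final merged array: [5, 13, 15, 15, 18, 20, 21, 22]
Total comparisons: 7

The merged array is [5, 13, 15, 15, 18, 20, 21, 22], requiring 7 comparisons. The merge step runs in O(n) time where n is the total number of elements.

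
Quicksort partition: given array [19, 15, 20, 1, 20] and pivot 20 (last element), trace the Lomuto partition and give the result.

Lomuto partition with pivot = 20:

Initial array: [19, 15, 20, 1, 20]

arr[0]=19 <= 20: swap with position 0, array becomes [19, 15, 20, 1, 20]
arr[1]=15 <= 20: swap with position 1, array becomes [19, 15, 20, 1, 20]
arr[2]=20 <= 20: swap with position 2, array becomes [19, 15, 20, 1, 20]
arr[3]=1 <= 20: swap with position 3, array becomes [19, 15, 20, 1, 20]

Place pivot at position 4: [19, 15, 20, 1, 20]
Pivot position: 4

After partitioning with pivot 20, the array becomes [19, 15, 20, 1, 20]. The pivot is placed at index 4. All elements to the left of the pivot are <= 20, and all elements to the right are > 20.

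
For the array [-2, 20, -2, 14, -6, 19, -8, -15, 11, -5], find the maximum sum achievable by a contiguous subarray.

Using Kadane's algorithm on [-2, 20, -2, 14, -6, 19, -8, -15, 11, -5]:

Scanning through the array:
Position 1 (value 20): max_ending_here = 20, max_so_far = 20
Position 2 (value -2): max_ending_here = 18, max_so_far = 20
Position 3 (value 14): max_ending_here = 32, max_so_far = 32
Position 4 (value -6): max_ending_here = 26, max_so_far = 32
Position 5 (value 19): max_ending_here = 45, max_so_far = 45
Position 6 (value -8): max_ending_here = 37, max_so_far = 45
Position 7 (value -15): max_ending_here = 22, max_so_far = 45
Position 8 (value 11): max_ending_here = 33, max_so_far = 45
Position 9 (value -5): max_ending_here = 28, max_so_far = 45

Maximum subarray: [20, -2, 14, -6, 19]
Maximum sum: 45

The maximum subarray is [20, -2, 14, -6, 19] with sum 45. This subarray runs from index 1 to index 5.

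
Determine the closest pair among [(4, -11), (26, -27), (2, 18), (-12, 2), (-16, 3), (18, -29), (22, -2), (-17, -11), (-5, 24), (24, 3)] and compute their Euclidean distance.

Computing all pairwise distances among 10 points:

d((4, -11), (26, -27)) = 27.2029
d((4, -11), (2, 18)) = 29.0689
d((4, -11), (-12, 2)) = 20.6155
d((4, -11), (-16, 3)) = 24.4131
d((4, -11), (18, -29)) = 22.8035
d((4, -11), (22, -2)) = 20.1246
d((4, -11), (-17, -11)) = 21.0
d((4, -11), (-5, 24)) = 36.1386
d((4, -11), (24, 3)) = 24.4131
d((26, -27), (2, 18)) = 51.0
d((26, -27), (-12, 2)) = 47.8017
d((26, -27), (-16, 3)) = 51.614
d((26, -27), (18, -29)) = 8.2462
d((26, -27), (22, -2)) = 25.318
d((26, -27), (-17, -11)) = 45.8803
d((26, -27), (-5, 24)) = 59.6825
d((26, -27), (24, 3)) = 30.0666
d((2, 18), (-12, 2)) = 21.2603
d((2, 18), (-16, 3)) = 23.4307
d((2, 18), (18, -29)) = 49.6488
d((2, 18), (22, -2)) = 28.2843
d((2, 18), (-17, -11)) = 34.6699
d((2, 18), (-5, 24)) = 9.2195
d((2, 18), (24, 3)) = 26.6271
d((-12, 2), (-16, 3)) = 4.1231 <-- minimum
d((-12, 2), (18, -29)) = 43.1393
d((-12, 2), (22, -2)) = 34.2345
d((-12, 2), (-17, -11)) = 13.9284
d((-12, 2), (-5, 24)) = 23.0868
d((-12, 2), (24, 3)) = 36.0139
d((-16, 3), (18, -29)) = 46.6905
d((-16, 3), (22, -2)) = 38.3275
d((-16, 3), (-17, -11)) = 14.0357
d((-16, 3), (-5, 24)) = 23.7065
d((-16, 3), (24, 3)) = 40.0
d((18, -29), (22, -2)) = 27.2947
d((18, -29), (-17, -11)) = 39.3573
d((18, -29), (-5, 24)) = 57.7754
d((18, -29), (24, 3)) = 32.5576
d((22, -2), (-17, -11)) = 40.025
d((22, -2), (-5, 24)) = 37.4833
d((22, -2), (24, 3)) = 5.3852
d((-17, -11), (-5, 24)) = 37.0
d((-17, -11), (24, 3)) = 43.3244
d((-5, 24), (24, 3)) = 35.805

Closest pair: (-12, 2) and (-16, 3) with distance 4.1231

The closest pair is (-12, 2) and (-16, 3) with Euclidean distance 4.1231. For 10 points, brute-force pairwise comparison is shown above. For large n, the divide-and-conquer algorithm (sort by x, recurse on halves, check the dividing strip) achieves O(n log n).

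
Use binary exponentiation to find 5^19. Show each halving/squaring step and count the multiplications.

Computing 5^19 by squaring (build up from 5^1; each line after the first costs one multiplication):

5^1 = 5
5^2 = (5^1)^2 = 5^2 = 25
5^4 = (5^2)^2 = 25^2 = 625
5^8 = (5^4)^2 = 625^2 = 390625
5^9 = 5 * 5^8 = 5 * 390625 = 1953125
5^18 = (5^9)^2 = 1953125^2 = 3814697265625
5^19 = 5 * 5^18 = 5 * 3814697265625 = 19073486328125

Result: 19073486328125
Multiplications needed: 6 (6 lines after 5^1)

5^19 = 19073486328125. Using exponentiation by squaring, this requires 6 multiplications. The key idea: if the exponent is even, square the half-power; if odd, multiply by the base once.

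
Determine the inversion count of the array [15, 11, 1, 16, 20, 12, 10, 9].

Finding inversions in [15, 11, 1, 16, 20, 12, 10, 9]:

(0, 1): arr[0]=15 > arr[1]=11
(0, 2): arr[0]=15 > arr[2]=1
(0, 5): arr[0]=15 > arr[5]=12
(0, 6): arr[0]=15 > arr[6]=10
(0, 7): arr[0]=15 > arr[7]=9
(1, 2): arr[1]=11 > arr[2]=1
(1, 6): arr[1]=11 > arr[6]=10
(1, 7): arr[1]=11 > arr[7]=9
(3, 5): arr[3]=16 > arr[5]=12
(3, 6): arr[3]=16 > arr[6]=10
(3, 7): arr[3]=16 > arr[7]=9
(4, 5): arr[4]=20 > arr[5]=12
(4, 6): arr[4]=20 > arr[6]=10
(4, 7): arr[4]=20 > arr[7]=9
(5, 6): arr[5]=12 > arr[6]=10
(5, 7): arr[5]=12 > arr[7]=9
(6, 7): arr[6]=10 > arr[7]=9

Total inversions: 17

The array has 17 inversion(s): (0,1), (0,2), (0,5), (0,6), (0,7), (1,2), (1,6), (1,7), (3,5), (3,6), (3,7), (4,5), (4,6), (4,7), (5,6), (5,7), (6,7). Each pair (i,j) satisfies i < j and arr[i] > arr[j].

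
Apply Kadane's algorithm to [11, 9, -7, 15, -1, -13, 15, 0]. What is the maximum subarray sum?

Using Kadane's algorithm on [11, 9, -7, 15, -1, -13, 15, 0]:

Scanning through the array:
Position 1 (value 9): max_ending_here = 20, max_so_far = 20
Position 2 (value -7): max_ending_here = 13, max_so_far = 20
Position 3 (value 15): max_ending_here = 28, max_so_far = 28
Position 4 (value -1): max_ending_here = 27, max_so_far = 28
Position 5 (value -13): max_ending_here = 14, max_so_far = 28
Position 6 (value 15): max_ending_here = 29, max_so_far = 29
Position 7 (value 0): max_ending_here = 29, max_so_far = 29

Maximum subarray: [11, 9, -7, 15, -1, -13, 15]
Maximum sum: 29

The maximum subarray is [11, 9, -7, 15, -1, -13, 15] with sum 29. This subarray runs from index 0 to index 6.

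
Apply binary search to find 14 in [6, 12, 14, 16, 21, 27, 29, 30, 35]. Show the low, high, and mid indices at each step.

Binary search for 14 in [6, 12, 14, 16, 21, 27, 29, 30, 35]:

lo=0, hi=8, mid=4, arr[mid]=21 -> 21 > 14, search left half
lo=0, hi=3, mid=1, arr[mid]=12 -> 12 < 14, search right half
lo=2, hi=3, mid=2, arr[mid]=14 -> Found target at index 2!

Binary search finds 14 at index 2 after 3 comparisons. The search repeatedly halves the search space by comparing with the middle element.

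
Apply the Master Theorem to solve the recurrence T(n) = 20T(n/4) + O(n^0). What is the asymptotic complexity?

Master Theorem for T(n) = 20T(n/4) + O(n^0):

a = 20, b = 4, c = 0
log_b(a) = log_4(20) = 2.1610

Case 1: c = 0 < log_4(20) = 2.1610
T(n) = O(n^(log_4 20))

For T(n) = 20T(n/4) + O(n^0): log_4(20) = 2.1610. This is Case 1 of the Master Theorem (c < log_b(a), work dominated by leaves), giving O(n^(log_4 20)).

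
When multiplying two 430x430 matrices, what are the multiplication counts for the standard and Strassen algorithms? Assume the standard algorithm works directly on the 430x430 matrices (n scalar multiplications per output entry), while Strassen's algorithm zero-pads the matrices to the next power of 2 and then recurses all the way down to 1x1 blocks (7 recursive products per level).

Matrix multiplication for 430x430 matrices:

Strassen's algorithm requires power-of-2 dimensions. Pad 430x430 to 512x512 (next power of 2).

Standard algorithm: 430^3 = 79507000 multiplications
Strassen's algorithm: 7^(log2(512)) = 7^9 = 40353607 multiplications
Savings: 79507000 - 40353607 = 39153393 multiplications

Standard: 79507000 multiplications (430^3). Strassen: 40353607 multiplications (7^9, after padding to 512x512). Strassen reduces 8 recursive multiplications to 7 at each level.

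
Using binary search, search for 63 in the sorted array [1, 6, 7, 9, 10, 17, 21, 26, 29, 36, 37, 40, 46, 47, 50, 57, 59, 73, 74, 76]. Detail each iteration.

Binary search for 63 in [1, 6, 7, 9, 10, 17, 21, 26, 29, 36, 37, 40, 46, 47, 50, 57, 59, 73, 74, 76]:

lo=0, hi=19, mid=9, arr[mid]=36 -> 36 < 63, search right half
lo=10, hi=19, mid=14, arr[mid]=50 -> 50 < 63, search right half
lo=15, hi=19, mid=17, arr[mid]=73 -> 73 > 63, search left half
lo=15, hi=16, mid=15, arr[mid]=57 -> 57 < 63, search right half
lo=16, hi=16, mid=16, arr[mid]=59 -> 59 < 63, search right half
lo=17 > hi=16, target 63 not found

Binary search determines that 63 is not in the array after 5 comparisons. The search space was exhausted without finding the target.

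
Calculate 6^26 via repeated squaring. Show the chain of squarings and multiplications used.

Computing 6^26 by squaring (build up from 6^1; each line after the first costs one multiplication):

6^1 = 6
6^2 = (6^1)^2 = 6^2 = 36
6^3 = 6 * 6^2 = 6 * 36 = 216
6^6 = (6^3)^2 = 216^2 = 46656
6^12 = (6^6)^2 = 46656^2 = 2176782336
6^13 = 6 * 6^12 = 6 * 2176782336 = 13060694016
6^26 = (6^13)^2 = 13060694016^2 = 170581728179578208256

Result: 170581728179578208256
Multiplications needed: 6 (6 lines after 6^1)

6^26 = 170581728179578208256. Using exponentiation by squaring, this requires 6 multiplications. The key idea: if the exponent is even, square the half-power; if odd, multiply by the base once.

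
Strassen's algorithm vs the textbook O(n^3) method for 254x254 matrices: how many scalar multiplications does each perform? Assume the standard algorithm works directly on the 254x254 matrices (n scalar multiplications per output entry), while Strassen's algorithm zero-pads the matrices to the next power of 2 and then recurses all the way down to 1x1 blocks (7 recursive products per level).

Matrix multiplication for 254x254 matrices:

Strassen's algorithm requires power-of-2 dimensions. Pad 254x254 to 256x256 (next power of 2).

Standard algorithm: 254^3 = 16387064 multiplications
Strassen's algorithm: 7^(log2(256)) = 7^8 = 5764801 multiplications
Savings: 16387064 - 5764801 = 10622263 multiplications

Standard: 16387064 multiplications (254^3). Strassen: 5764801 multiplications (7^8, after padding to 256x256). Strassen reduces 8 recursive multiplications to 7 at each level.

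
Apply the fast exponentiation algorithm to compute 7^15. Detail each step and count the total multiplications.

Computing 7^15 by squaring (build up from 7^1; each line after the first costs one multiplication):

7^1 = 7
7^2 = (7^1)^2 = 7^2 = 49
7^3 = 7 * 7^2 = 7 * 49 = 343
7^6 = (7^3)^2 = 343^2 = 117649
7^7 = 7 * 7^6 = 7 * 117649 = 823543
7^14 = (7^7)^2 = 823543^2 = 678223072849
7^15 = 7 * 7^14 = 7 * 678223072849 = 4747561509943

Result: 4747561509943
Multiplications needed: 6 (6 lines after 7^1)

7^15 = 4747561509943. Using exponentiation by squaring, this requires 6 multiplications. The key idea: if the exponent is even, square the half-power; if odd, multiply by the base once.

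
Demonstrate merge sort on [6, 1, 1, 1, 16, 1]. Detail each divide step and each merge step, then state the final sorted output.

Merge sort trace:

Split: [6, 1, 1, 1, 16, 1] -> [6, 1, 1] and [1, 16, 1]
  Split: [6, 1, 1] -> [6] and [1, 1]
    Split: [1, 1] -> [1] and [1]
    Merge: [1] + [1] -> [1, 1]
  Merge: [6] + [1, 1] -> [1, 1, 6]
  Split: [1, 16, 1] -> [1] and [16, 1]
    Split: [16, 1] -> [16] and [1]
    Merge: [16] + [1] -> [1, 16]
  Merge: [1] + [1, 16] -> [1, 1, 16]
Merge: [1, 1, 6] + [1, 1, 16] -> [1, 1, 1, 1, 6, 16]

Final sorted array: [1, 1, 1, 1, 6, 16]

The merge sort proceeds by recursively splitting the array and merging sorted halves.
After all merges, the sorted array is [1, 1, 1, 1, 6, 16].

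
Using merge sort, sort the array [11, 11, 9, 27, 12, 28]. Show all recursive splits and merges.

Merge sort trace:

Split: [11, 11, 9, 27, 12, 28] -> [11, 11, 9] and [27, 12, 28]
  Split: [11, 11, 9] -> [11] and [11, 9]
    Split: [11, 9] -> [11] and [9]
    Merge: [11] + [9] -> [9, 11]
  Merge: [11] + [9, 11] -> [9, 11, 11]
  Split: [27, 12, 28] -> [27] and [12, 28]
    Split: [12, 28] -> [12] and [28]
    Merge: [12] + [28] -> [12, 28]
  Merge: [27] + [12, 28] -> [12, 27, 28]
Merge: [9, 11, 11] + [12, 27, 28] -> [9, 11, 11, 12, 27, 28]

Final sorted array: [9, 11, 11, 12, 27, 28]

The merge sort proceeds by recursively splitting the array and merging sorted halves.
After all merges, the sorted array is [9, 11, 11, 12, 27, 28].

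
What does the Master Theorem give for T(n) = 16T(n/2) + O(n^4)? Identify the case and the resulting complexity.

Master Theorem for T(n) = 16T(n/2) + O(n^4):

a = 16, b = 2, c = 4
log_b(a) = log_2(16) = 4.0000

Case 2: c = 4 = log_2(16) = 4.0000
T(n) = O(n^4 log n) = O(n^4 log n)

For T(n) = 16T(n/2) + O(n^4): log_2(16) = 4.0000. This is Case 2 of the Master Theorem (c = log_b(a), equal work at all levels), giving O(n^4 log n).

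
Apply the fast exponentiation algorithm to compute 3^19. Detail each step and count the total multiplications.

Computing 3^19 by squaring (build up from 3^1; each line after the first costs one multiplication):

3^1 = 3
3^2 = (3^1)^2 = 3^2 = 9
3^4 = (3^2)^2 = 9^2 = 81
3^8 = (3^4)^2 = 81^2 = 6561
3^9 = 3 * 3^8 = 3 * 6561 = 19683
3^18 = (3^9)^2 = 19683^2 = 387420489
3^19 = 3 * 3^18 = 3 * 387420489 = 1162261467

Result: 1162261467
Multiplications needed: 6 (6 lines after 3^1)

3^19 = 1162261467. Using exponentiation by squaring, this requires 6 multiplications. The key idea: if the exponent is even, square the half-power; if odd, multiply by the base once.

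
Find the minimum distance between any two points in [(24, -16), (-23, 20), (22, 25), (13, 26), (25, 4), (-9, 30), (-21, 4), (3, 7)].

Computing all pairwise distances among 8 points:

d((24, -16), (-23, 20)) = 59.203
d((24, -16), (22, 25)) = 41.0488
d((24, -16), (13, 26)) = 43.4166
d((24, -16), (25, 4)) = 20.025
d((24, -16), (-9, 30)) = 56.6127
d((24, -16), (-21, 4)) = 49.2443
d((24, -16), (3, 7)) = 31.1448
d((-23, 20), (22, 25)) = 45.2769
d((-23, 20), (13, 26)) = 36.4966
d((-23, 20), (25, 4)) = 50.5964
d((-23, 20), (-9, 30)) = 17.2047
d((-23, 20), (-21, 4)) = 16.1245
d((-23, 20), (3, 7)) = 29.0689
d((22, 25), (13, 26)) = 9.0554 <-- minimum
d((22, 25), (25, 4)) = 21.2132
d((22, 25), (-9, 30)) = 31.4006
d((22, 25), (-21, 4)) = 47.8539
d((22, 25), (3, 7)) = 26.1725
d((13, 26), (25, 4)) = 25.0599
d((13, 26), (-9, 30)) = 22.3607
d((13, 26), (-21, 4)) = 40.4969
d((13, 26), (3, 7)) = 21.4709
d((25, 4), (-9, 30)) = 42.8019
d((25, 4), (-21, 4)) = 46.0
d((25, 4), (3, 7)) = 22.2036
d((-9, 30), (-21, 4)) = 28.6356
d((-9, 30), (3, 7)) = 25.9422
d((-21, 4), (3, 7)) = 24.1868

Closest pair: (22, 25) and (13, 26) with distance 9.0554

The closest pair is (22, 25) and (13, 26) with Euclidean distance 9.0554. For 8 points, brute-force pairwise comparison is shown above. For large n, the divide-and-conquer algorithm (sort by x, recurse on halves, check the dividing strip) achieves O(n log n).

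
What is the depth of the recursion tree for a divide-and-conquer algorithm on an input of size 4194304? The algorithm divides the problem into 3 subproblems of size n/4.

For divide and conquer with division factor 4:

Problem sizes at each level:
Level 0: 4194304
Level 1: 1048576
Level 2: 262144
Level 3: 65536
Level 4: 16384
Level 5: 4096
Level 6: 1024
Level 7: 256
Level 8: 64
Level 9: 16
Level 10: 4
Level 11: 1

The root is level 0 and the size-1 base case is level 11 (the tree spans levels 0 through 11, i.e. 12 levels counting the root), so the depth is the number of divisions: log_4(4194304) = 11

The recursion tree depth is log_4(4194304) = 11. At each level, the problem size is divided by 4, so it takes 11 divisions to reduce to a base case of size 1. The algorithm makes 3 recursive calls at each level.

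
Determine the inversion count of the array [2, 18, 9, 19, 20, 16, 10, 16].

Finding inversions in [2, 18, 9, 19, 20, 16, 10, 16]:

(1, 2): arr[1]=18 > arr[2]=9
(1, 5): arr[1]=18 > arr[5]=16
(1, 6): arr[1]=18 > arr[6]=10
(1, 7): arr[1]=18 > arr[7]=16
(3, 5): arr[3]=19 > arr[5]=16
(3, 6): arr[3]=19 > arr[6]=10
(3, 7): arr[3]=19 > arr[7]=16
(4, 5): arr[4]=20 > arr[5]=16
(4, 6): arr[4]=20 > arr[6]=10
(4, 7): arr[4]=20 > arr[7]=16
(5, 6): arr[5]=16 > arr[6]=10

Total inversions: 11

The array has 11 inversion(s): (1,2), (1,5), (1,6), (1,7), (3,5), (3,6), (3,7), (4,5), (4,6), (4,7), (5,6). Each pair (i,j) satisfies i < j and arr[i] > arr[j].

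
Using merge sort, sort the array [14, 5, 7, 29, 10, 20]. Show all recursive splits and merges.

Merge sort trace:

Split: [14, 5, 7, 29, 10, 20] -> [14, 5, 7] and [29, 10, 20]
  Split: [14, 5, 7] -> [14] and [5, 7]
    Split: [5, 7] -> [5] and [7]
    Merge: [5] + [7] -> [5, 7]
  Merge: [14] + [5, 7] -> [5, 7, 14]
  Split: [29, 10, 20] -> [29] and [10, 20]
    Split: [10, 20] -> [10] and [20]
    Merge: [10] + [20] -> [10, 20]
  Merge: [29] + [10, 20] -> [10, 20, 29]
Merge: [5, 7, 14] + [10, 20, 29] -> [5, 7, 10, 14, 20, 29]

Final sorted array: [5, 7, 10, 14, 20, 29]

The merge sort proceeds by recursively splitting the array and merging sorted halves.
After all merges, the sorted array is [5, 7, 10, 14, 20, 29].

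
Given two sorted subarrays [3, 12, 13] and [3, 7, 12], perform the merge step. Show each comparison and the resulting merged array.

Merging process:

Compare 3 vs 3: take 3 from left. Merged: [3]
Compare 12 vs 3: take 3 from right. Merged: [3, 3]
Compare 12 vs 7: take 7 from right. Merged: [3, 3, 7]
Compare 12 vs 12: take 12 from left. Merged: [3, 3, 7, 12]
Compare 13 vs 12: take 12 from right. Merged: [3, 3, 7, 12, 12]
Append remaining from left: [13]. Merged: [3, 3, 7, 12, 12, 13]

Final merged array: [3, 3, 7, 12, 12, 13]
Total comparisons: 5

The merged array is [3, 3, 7, 12, 12, 13], requiring 5 comparisons. The merge step runs in O(n) time where n is the total number of elements.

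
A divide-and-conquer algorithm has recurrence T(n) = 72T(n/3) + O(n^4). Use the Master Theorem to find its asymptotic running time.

Master Theorem for T(n) = 72T(n/3) + O(n^4):

a = 72, b = 3, c = 4
log_b(a) = log_3(72) = 3.8928

Case 3: c = 4 > log_3(72) = 3.8928
T(n) = O(n^4) = O(n^4)

For T(n) = 72T(n/3) + O(n^4): log_3(72) = 3.8928. This is Case 3 of the Master Theorem (c > log_b(a), work dominated by root), giving O(n^4).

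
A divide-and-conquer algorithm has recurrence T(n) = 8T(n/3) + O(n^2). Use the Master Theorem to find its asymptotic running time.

Master Theorem for T(n) = 8T(n/3) + O(n^2):

a = 8, b = 3, c = 2
log_b(a) = log_3(8) = 1.8928

Case 3: c = 2 > log_3(8) = 1.8928
T(n) = O(n^2) = O(n^2)

For T(n) = 8T(n/3) + O(n^2): log_3(8) = 1.8928. This is Case 3 of the Master Theorem (c > log_b(a), work dominated by root), giving O(n^2).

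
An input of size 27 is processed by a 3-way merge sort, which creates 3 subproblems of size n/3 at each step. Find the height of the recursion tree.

For divide and conquer with division factor 3:

Problem sizes at each level:
Level 0: 27
Level 1: 9
Level 2: 3
Level 3: 1

The root is level 0 and the size-1 base case is level 3 (the tree spans levels 0 through 3, i.e. 4 levels counting the root), so the depth is the number of divisions: log_3(27) = 3

The recursion tree depth is log_3(27) = 3. At each level, the problem size is divided by 3, so it takes 3 divisions to reduce to a base case of size 1. The algorithm makes 3 recursive calls at each level.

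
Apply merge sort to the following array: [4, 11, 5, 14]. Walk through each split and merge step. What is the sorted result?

Merge sort trace:

Split: [4, 11, 5, 14] -> [4, 11] and [5, 14]
  Split: [4, 11] -> [4] and [11]
  Merge: [4] + [11] -> [4, 11]
  Split: [5, 14] -> [5] and [14]
  Merge: [5] + [14] -> [5, 14]
Merge: [4, 11] + [5, 14] -> [4, 5, 11, 14]

Final sorted array: [4, 5, 11, 14]

The merge sort proceeds by recursively splitting the array and merging sorted halves.
After all merges, the sorted array is [4, 5, 11, 14].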